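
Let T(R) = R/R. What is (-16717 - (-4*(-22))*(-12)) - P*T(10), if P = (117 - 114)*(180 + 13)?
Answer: -16240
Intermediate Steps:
T(R) = 1
P = 579 (P = 3*193 = 579)
(-16717 - (-4*(-22))*(-12)) - P*T(10) = (-16717 - (-4*(-22))*(-12)) - 579 = (-16717 - 88*(-12)) - 1*579 = (-16717 - 1*(-1056)) - 579 = (-16717 + 1056) - 579 = -15661 - 579 = -16240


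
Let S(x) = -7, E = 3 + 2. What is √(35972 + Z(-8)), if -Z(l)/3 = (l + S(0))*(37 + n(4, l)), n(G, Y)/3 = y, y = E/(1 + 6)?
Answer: √1848938/7 ≈ 194.25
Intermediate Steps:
E = 5
y = 5/7 (y = 5/(1 + 6) = 5/7 ≈ 0.71429)
n(G, Y) = 15/7 (n(G, Y) = 3*(5/7) = 15/7)
Z(l) = 822 - 822*l/7 (Z(l) = -3*(l - 7)*(37 + 15/7) = -3*(-7 + l)*274/7 = -3*(-274 + 274*l/7) = 822 - 822*l/7)
√(35972 + Z(-8)) = √(35972 + (822 - 822/7*(-8))) = √(35972 + (822 + 6576/7)) = √(35972 + 12330/7) = √(264134/7) = √1848938/7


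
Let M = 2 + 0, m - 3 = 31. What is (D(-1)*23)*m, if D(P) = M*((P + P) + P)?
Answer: -4692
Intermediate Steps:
m = 34 (m = 3 + 31 = 34)
M = 2
D(P) = 6*P (D(P) = 2*((P + P) + P) = 2*(2*P + P) = 2*(3*P) = 6*P)
(D(-1)*23)*m = ((6*(-1))*23)*34 = -6*23*34 = -138*34 = -4692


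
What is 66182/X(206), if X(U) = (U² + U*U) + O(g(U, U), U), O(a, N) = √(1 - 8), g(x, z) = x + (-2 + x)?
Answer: 5616998704/7203256391 - 66182*I*√7/7203256391 ≈ 0.77979 - 2.4309e-5*I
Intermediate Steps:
g(x, z) = -2 + 2*x
O(a, N) = I*√7 (O(a, N) = √(-7) = I*√7)
X(U) = 2*U² + I*√7 (X(U) = (U² + U*U) + I*√7 = (U² + U²) + I*√7 = 2*U² + I*√7)
66182/X(206) = 66182/(2*206² + I*√7) = 66182/(2*42436 + I*√7) = 66182/(84872 + I*√7)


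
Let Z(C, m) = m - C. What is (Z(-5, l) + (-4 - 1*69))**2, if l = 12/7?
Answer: 215296/49 ≈ 4393.8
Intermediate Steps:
l = 12/7 (l = 12*(1/7) = 12/7 ≈ 1.7143)
(Z(-5, l) + (-4 - 1*69))**2 = ((12/7 - 1*(-5)) + (-4 - 1*69))**2 = ((12/7 + 5) + (-4 - 69))**2 = (47/7 - 73)**2 = (-464/7)**2 = 215296/49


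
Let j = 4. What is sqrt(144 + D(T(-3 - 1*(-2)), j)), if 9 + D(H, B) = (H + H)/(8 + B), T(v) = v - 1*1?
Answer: 2*sqrt(303)/3 ≈ 11.605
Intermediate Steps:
T(v) = -1 + v (T(v) = v - 1 = -1 + v)
D(H, B) = -9 + 2*H/(8 + B) (D(H, B) = -9 + (H + H)/(8 + B) = -9 + (2*H)/(8 + B) = -9 + 2*H/(8 + B))
sqrt(144 + D(T(-3 - 1*(-2)), j)) = sqrt(144 + (-72 - 9*4 + 2*(-1 + (-3 - 1*(-2))))/(8 + 4)) = sqrt(144 + (-72 - 36 + 2*(-1 + (-3 + 2)))/12) = sqrt(144 + (-72 - 36 + 2*(-1 - 1))/12) = sqrt(144 + (-72 - 36 + 2*(-2))/12) = sqrt(144 + (-72 - 36 - 4)/12) = sqrt(144 + (1/12)*(-112)) = sqrt(144 - 28/3) = sqrt(404/3) = 2*sqrt(303)/3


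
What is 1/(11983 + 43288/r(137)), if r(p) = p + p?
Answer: 137/1663315 ≈ 8.2366e-5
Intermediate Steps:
r(p) = 2*p
1/(11983 + 43288/r(137)) = 1/(11983 + 43288/((2*137))) = 1/(11983 + 43288/274) = 1/(11983 + 43288*(1/274)) = 1/(11983 + 21644/137) = 1/(1663315/137) = 137/1663315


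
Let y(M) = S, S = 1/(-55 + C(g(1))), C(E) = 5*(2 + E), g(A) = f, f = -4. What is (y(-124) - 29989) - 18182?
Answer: -3131116/65 ≈ -48171.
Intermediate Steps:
g(A) = -4
C(E) = 10 + 5*E
S = -1/65 (S = 1/(-55 + (10 + 5*(-4))) = 1/(-55 + (10 - 20)) = 1/(-55 - 10) = 1/(-65) = -1/65 ≈ -0.015385)
y(M) = -1/65
(y(-124) - 29989) - 18182 = (-1/65 - 29989) - 18182 = -1949286/65 - 18182 = -3131116/65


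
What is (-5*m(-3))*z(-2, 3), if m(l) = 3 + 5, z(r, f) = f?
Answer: -120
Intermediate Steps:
m(l) = 8
(-5*m(-3))*z(-2, 3) = -5*8*3 = -40*3 = -120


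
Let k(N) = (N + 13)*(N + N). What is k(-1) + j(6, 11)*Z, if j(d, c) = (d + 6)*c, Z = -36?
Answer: -4776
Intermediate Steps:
j(d, c) = c*(6 + d) (j(d, c) = (6 + d)*c = c*(6 + d))
k(N) = 2*N*(13 + N) (k(N) = (13 + N)*(2*N) = 2*N*(13 + N))
k(-1) + j(6, 11)*Z = 2*(-1)*(13 - 1) + (11*(6 + 6))*(-36) = 2*(-1)*12 + (11*12)*(-36) = -24 + 132*(-36) = -24 - 4752 = -4776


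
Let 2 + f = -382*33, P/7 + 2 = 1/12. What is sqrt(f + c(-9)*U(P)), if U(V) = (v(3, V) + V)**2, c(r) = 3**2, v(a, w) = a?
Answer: I*sqrt(186103)/4 ≈ 107.85*I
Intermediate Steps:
c(r) = 9
P = -161/12 (P = -14 + 7/12 = -161/12 ≈ -13.417)
U(V) = (3 + V)**2
f = -12608 (f = -2 - 382*33 = -2 - 12606 = -12608)
sqrt(f + c(-9)*U(P)) = sqrt(-12608 + 9*(3 - 161/12)**2) = sqrt(-12608 + 9*(-125/12)**2) = sqrt(-12608 + 9*(15625/144)) = sqrt(-12608 + 15625/16) = sqrt(-186103/16) = I*sqrt(186103)/4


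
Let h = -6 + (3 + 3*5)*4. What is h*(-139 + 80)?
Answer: -3894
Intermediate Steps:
h = 66 (h = -6 + (3 + 15)*4 = -6 + 18*4 = -6 + 72 = 66)
h*(-139 + 80) = 66*(-139 + 80) = 66*(-59) = -3894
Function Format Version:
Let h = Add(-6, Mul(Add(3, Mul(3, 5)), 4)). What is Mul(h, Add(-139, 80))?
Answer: -3894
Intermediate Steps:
h = 66 (h = Add(-6, Mul(Add(3, 15), 4)) = Add(-6, Mul(18, 4)) = Add(-6, 72) = 66)
Mul(h, Add(-139, 80)) = Mul(66, Add(-139, 80)) = Mul(66, -59) = -3894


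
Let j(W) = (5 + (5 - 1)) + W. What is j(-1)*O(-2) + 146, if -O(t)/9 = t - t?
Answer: 146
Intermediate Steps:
O(t) = 0 (O(t) = -9*(t - t) = -9*0 = 0)
j(W) = 9 + W (j(W) = (5 + 4) + W = 9 + W)
j(-1)*O(-2) + 146 = (9 - 1)*0 + 146 = 8*0 + 146 = 0 + 146 = 146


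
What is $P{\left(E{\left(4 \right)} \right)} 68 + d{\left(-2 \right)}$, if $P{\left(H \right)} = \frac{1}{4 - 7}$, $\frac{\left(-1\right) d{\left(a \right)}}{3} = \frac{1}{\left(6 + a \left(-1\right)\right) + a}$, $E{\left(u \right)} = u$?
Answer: $- \frac{139}{6} \approx -23.167$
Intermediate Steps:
$d{\left(a \right)} = - \frac{1}{2}$ ($d{\left(a \right)} = - \frac{3}{\left(6 + a \left(-1\right)\right) + a} = - \frac{3}{\left(6 - a\right) + a} = - \frac{3}{6} = \left(-3\right) \frac{1}{6} = - \frac{1}{2}$)
$P{\left(H \right)} = - \frac{1}{3}$ ($P{\left(H \right)} = \frac{1}{-3} = - \frac{1}{3}$)
$P{\left(E{\left(4 \right)} \right)} 68 + d{\left(-2 \right)} = \left(- \frac{1}{3}\right) 68 - \frac{1}{2} = - \frac{68}{3} - \frac{1}{2} = - \frac{139}{6}$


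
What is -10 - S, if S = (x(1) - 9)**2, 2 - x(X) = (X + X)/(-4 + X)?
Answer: -451/9 ≈ -50.111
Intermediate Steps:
x(X) = 2 - 2*X/(-4 + X) (x(X) = 2 - (X + X)/(-4 + X) = 2 - 2*X/(-4 + X))
S = 361/9 (S = (-8/(-4 + 1) - 9)**2 = (-8/(-3) - 9)**2 = (-8*(-1/3) - 9)**2 = (8/3 - 9)**2 = (-19/3)**2 = 361/9 ≈ 40.111)
-10 - S = -10 - 1*361/9 = -10 - 361/9 = -451/9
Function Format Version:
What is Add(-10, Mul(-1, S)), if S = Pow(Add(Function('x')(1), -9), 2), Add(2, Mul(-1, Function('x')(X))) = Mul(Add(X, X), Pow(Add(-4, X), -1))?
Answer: Rational(-451, 9) ≈ -50.111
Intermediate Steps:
Function('x')(X) = Add(2, Mul(-2, X, Pow(Add(-4, X), -1))) (Function('x')(X) = Add(2, Mul(-1, Mul(Add(X, X), Pow(Add(-4, X), -1)))) = Add(2, Mul(-1, Mul(Mul(2, X), Pow(Add(-4, X), -1)))) = Add(2, Mul(-1, Mul(2, X, Pow(Add(-4, X), -1)))) = Add(2, Mul(-2, X, Pow(Add(-4, X), -1))))
S = Rational(361, 9) (S = Pow(Add(Mul(-8, Pow(Add(-4, 1), -1)), -9), 2) = Pow(Add(Mul(-8, Pow(-3, -1)), -9), 2) = Pow(Add(Mul(-8, Rational(-1, 3)), -9), 2) = Pow(Add(Rational(8, 3), -9), 2) = Pow(Rational(-19, 3), 2) = Rational(361, 9) ≈ 40.111)
Add(-10, Mul(-1, S)) = Add(-10, Mul(-1, Rational(361, 9))) = Add(-10, Rational(-361, 9)) = Rational(-451, 9)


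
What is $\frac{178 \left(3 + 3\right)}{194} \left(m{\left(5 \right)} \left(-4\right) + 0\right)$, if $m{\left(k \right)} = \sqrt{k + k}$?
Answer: $- \frac{2136 \sqrt{10}}{97} \approx -69.635$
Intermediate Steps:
$m{\left(k \right)} = \sqrt{2} \sqrt{k}$ ($m{\left(k \right)} = \sqrt{2 k} = \sqrt{2} \sqrt{k}$)
$\frac{178 \left(3 + 3\right)}{194} \left(m{\left(5 \right)} \left(-4\right) + 0\right) = \frac{178 \left(3 + 3\right)}{194} \left(\sqrt{2} \sqrt{5} \left(-4\right) + 0\right) = 178 \cdot 6 \cdot \frac{1}{194} \left(\sqrt{10} \left(-4\right) + 0\right) = 1068 \cdot \frac{1}{194} \left(- 4 \sqrt{10} + 0\right) = \frac{534 \left(- 4 \sqrt{10}\right)}{97} = - \frac{2136 \sqrt{10}}{97}$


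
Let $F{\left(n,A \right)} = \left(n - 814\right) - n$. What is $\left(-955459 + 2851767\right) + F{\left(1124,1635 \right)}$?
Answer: $1895494$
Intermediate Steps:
$F{\left(n,A \right)} = -814$ ($F{\left(n,A \right)} = \left(-814 + n\right) - n = -814$)
$\left(-955459 + 2851767\right) + F{\left(1124,1635 \right)} = \left(-955459 + 2851767\right) - 814 = 1896308 - 814 = 1895494$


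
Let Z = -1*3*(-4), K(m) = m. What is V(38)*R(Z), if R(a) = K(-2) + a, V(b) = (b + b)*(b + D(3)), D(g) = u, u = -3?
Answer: 26600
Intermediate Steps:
Z = 12 (Z = -3*(-4) = 12)
D(g) = -3
V(b) = 2*b*(-3 + b) (V(b) = (b + b)*(b - 3) = (2*b)*(-3 + b) = 2*b*(-3 + b))
R(a) = -2 + a
V(38)*R(Z) = (2*38*(-3 + 38))*(-2 + 12) = (2*38*35)*10 = 2660*10 = 26600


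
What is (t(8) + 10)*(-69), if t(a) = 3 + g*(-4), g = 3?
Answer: -69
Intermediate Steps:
t(a) = -9 (t(a) = 3 + 3*(-4) = 3 - 12 = -9)
(t(8) + 10)*(-69) = (-9 + 10)*(-69) = 1*(-69) = -69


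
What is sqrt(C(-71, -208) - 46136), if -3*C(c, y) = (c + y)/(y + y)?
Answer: I*sqrt(499009394)/104 ≈ 214.79*I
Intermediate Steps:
C(c, y) = -(c + y)/(6*y) (C(c, y) = -(c + y)/(3*(y + y)) = -(c + y)/(3*(2*y)) = -(c + y)*1/(2*y)/3 = -(c + y)/(6*y))
sqrt(C(-71, -208) - 46136) = sqrt((1/6)*(-1*(-71) - 1*(-208))/(-208) - 46136) = sqrt((1/6)*(-1/208)*(71 + 208) - 46136) = sqrt((1/6)*(-1/208)*279 - 46136) = sqrt(-93/416 - 46136) = sqrt(-19192669/416) = I*sqrt(499009394)/104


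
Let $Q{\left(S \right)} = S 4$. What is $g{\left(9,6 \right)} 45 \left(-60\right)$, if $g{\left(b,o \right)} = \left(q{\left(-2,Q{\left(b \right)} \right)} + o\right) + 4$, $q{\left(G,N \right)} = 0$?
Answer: $-27000$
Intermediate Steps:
$Q{\left(S \right)} = 4 S$
$g{\left(b,o \right)} = 4 + o$ ($g{\left(b,o \right)} = \left(0 + o\right) + 4 = o + 4 = 4 + o$)
$g{\left(9,6 \right)} 45 \left(-60\right) = \left(4 + 6\right) 45 \left(-60\right) = 10 \cdot 45 \left(-60\right) = 450 \left(-60\right) = -27000$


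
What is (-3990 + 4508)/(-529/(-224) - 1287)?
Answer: -116032/287759 ≈ -0.40323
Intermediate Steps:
(-3990 + 4508)/(-529/(-224) - 1287) = 518/(-529*(-1/224) - 1287) = 518/(529/224 - 1287) = 518/(-287759/224) = 518*(-224/287759) = -116032/287759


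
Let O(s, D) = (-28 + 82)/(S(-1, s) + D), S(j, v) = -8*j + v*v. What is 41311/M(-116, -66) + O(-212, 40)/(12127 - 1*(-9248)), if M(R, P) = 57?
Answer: 116166532009/160284000 ≈ 724.75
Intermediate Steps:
S(j, v) = v² - 8*j (S(j, v) = -8*j + v² = v² - 8*j)
O(s, D) = 54/(8 + D + s²) (O(s, D) = (-28 + 82)/((s² - 8*(-1)) + D) = 54/((s² + 8) + D) = 54/((8 + s²) + D) = 54/(8 + D + s²))
41311/M(-116, -66) + O(-212, 40)/(12127 - 1*(-9248)) = 41311/57 + (54/(8 + 40 + (-212)²))/(12127 - 1*(-9248)) = 41311*(1/57) + (54/(8 + 40 + 44944))/(12127 + 9248) = 41311/57 + (54/44992)/21375 = 41311/57 + (54*(1/44992))*(1/21375) = 41311/57 + (27/22496)*(1/21375) = 41311/57 + 3/53428000 = 116166532009/160284000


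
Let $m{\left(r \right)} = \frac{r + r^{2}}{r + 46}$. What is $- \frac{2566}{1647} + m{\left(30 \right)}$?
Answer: $\frac{668347}{62586} \approx 10.679$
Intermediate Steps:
$m{\left(r \right)} = \frac{r + r^{2}}{46 + r}$
$- \frac{2566}{1647} + m{\left(30 \right)} = - \frac{2566}{1647} + \frac{30 \left(1 + 30\right)}{46 + 30} = \left(-2566\right) \frac{1}{1647} + 30 \cdot \frac{1}{76} \cdot 31 = - \frac{2566}{1647} + 30 \cdot \frac{1}{76} \cdot 31 = - \frac{2566}{1647} + \frac{465}{38} = \frac{668347}{62586}$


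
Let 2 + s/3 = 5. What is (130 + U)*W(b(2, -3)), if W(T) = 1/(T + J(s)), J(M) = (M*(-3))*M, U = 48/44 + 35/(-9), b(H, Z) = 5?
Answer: -1799/3366 ≈ -0.53446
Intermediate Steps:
s = 9 (s = -6 + 3*5 = -6 + 15 = 9)
U = -277/99 (U = 48*(1/44) + 35*(-⅑) = 12/11 - 35/9 = -277/99 ≈ -2.7980)
J(M) = -3*M² (J(M) = (-3*M)*M = -3*M²)
W(T) = 1/(-243 + T) (W(T) = 1/(T - 3*9²) = 1/(T - 3*81) = 1/(T - 243) = 1/(-243 + T))
(130 + U)*W(b(2, -3)) = (130 - 277/99)/(-243 + 5) = (12593/99)/(-238) = (12593/99)*(-1/238) = -1799/3366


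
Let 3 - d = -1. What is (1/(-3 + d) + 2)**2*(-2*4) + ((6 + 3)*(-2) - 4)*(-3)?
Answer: -6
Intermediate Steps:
d = 4 (d = 3 - 1*(-1) = 3 + 1 = 4)
(1/(-3 + d) + 2)**2*(-2*4) + ((6 + 3)*(-2) - 4)*(-3) = (1/(-3 + 4) + 2)**2*(-2*4) + ((6 + 3)*(-2) - 4)*(-3) = (1/1 + 2)**2*(-8) + (9*(-2) - 4)*(-3) = (1 + 2)**2*(-8) + (-18 - 4)*(-3) = 3**2*(-8) - 22*(-3) = 9*(-8) + 66 = -72 + 66 = -6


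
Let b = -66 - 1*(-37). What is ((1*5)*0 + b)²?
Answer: 841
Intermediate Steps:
b = -29 (b = -66 + 37 = -29)
((1*5)*0 + b)² = ((1*5)*0 - 29)² = (5*0 - 29)² = (0 - 29)² = (-29)² = 841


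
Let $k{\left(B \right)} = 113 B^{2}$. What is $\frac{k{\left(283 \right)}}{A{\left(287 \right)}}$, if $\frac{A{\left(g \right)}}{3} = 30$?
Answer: $\frac{9050057}{90} \approx 1.0056 \cdot 10^{5}$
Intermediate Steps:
$A{\left(g \right)} = 90$ ($A{\left(g \right)} = 3 \cdot 30 = 90$)
$\frac{k{\left(283 \right)}}{A{\left(287 \right)}} = \frac{113 \cdot 283^{2}}{90} = 113 \cdot 80089 \cdot \frac{1}{90} = 9050057 \cdot \frac{1}{90} = \frac{9050057}{90}$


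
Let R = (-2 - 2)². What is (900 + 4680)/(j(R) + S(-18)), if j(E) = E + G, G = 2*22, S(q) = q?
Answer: 930/7 ≈ 132.86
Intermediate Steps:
R = 16 (R = (-4)² = 16)
G = 44
j(E) = 44 + E (j(E) = E + 44 = 44 + E)
(900 + 4680)/(j(R) + S(-18)) = (900 + 4680)/((44 + 16) - 18) = 5580/(60 - 18) = 5580/42 = 5580*(1/42) = 930/7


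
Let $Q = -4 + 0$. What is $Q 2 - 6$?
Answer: $-14$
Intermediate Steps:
$Q = -4$
$Q 2 - 6 = \left(-4\right) 2 - 6 = -8 - 6 = -14$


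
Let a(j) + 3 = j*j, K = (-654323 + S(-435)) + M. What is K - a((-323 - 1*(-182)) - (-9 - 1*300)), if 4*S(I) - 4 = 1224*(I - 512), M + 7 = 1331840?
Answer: 359508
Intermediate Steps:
M = 1331833 (M = -7 + 1331840 = 1331833)
S(I) = -156671 + 306*I (S(I) = 1 + (1224*(I - 512))/4 = 1 + (1224*(-512 + I))/4 = 1 + (-626688 + 1224*I)/4 = 1 + (-156672 + 306*I) = -156671 + 306*I)
K = 387729 (K = (-654323 + (-156671 + 306*(-435))) + 1331833 = (-654323 + (-156671 - 133110)) + 1331833 = (-654323 - 289781) + 1331833 = -944104 + 1331833 = 387729)
a(j) = -3 + j**2 (a(j) = -3 + j*j = -3 + j**2)
K - a((-323 - 1*(-182)) - (-9 - 1*300)) = 387729 - (-3 + ((-323 - 1*(-182)) - (-9 - 1*300))**2) = 387729 - (-3 + ((-323 + 182) - (-9 - 300))**2) = 387729 - (-3 + (-141 - 1*(-309))**2) = 387729 - (-3 + (-141 + 309)**2) = 387729 - (-3 + 168**2) = 387729 - (-3 + 28224) = 387729 - 1*28221 = 387729 - 28221 = 359508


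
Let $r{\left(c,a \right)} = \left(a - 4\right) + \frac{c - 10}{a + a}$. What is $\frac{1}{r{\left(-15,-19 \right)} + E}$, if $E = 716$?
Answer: $\frac{38}{26359} \approx 0.0014416$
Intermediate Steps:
$r{\left(c,a \right)} = -4 + a + \frac{-10 + c}{2 a}$ ($r{\left(c,a \right)} = \left(-4 + a\right) + \frac{-10 + c}{2 a} = -4 + a + \frac{-10 + c}{2 a}$)
$\frac{1}{r{\left(-15,-19 \right)} + E} = \frac{1}{\frac{-5 + \frac{1}{2} \left(-15\right) - 19 \left(-4 - 19\right)}{-19} + 716} = \frac{1}{- \frac{-5 - \frac{15}{2} - -437}{19} + 716} = \frac{1}{- \frac{-5 - \frac{15}{2} + 437}{19} + 716} = \frac{1}{\left(- \frac{1}{19}\right) \frac{849}{2} + 716} = \frac{1}{- \frac{849}{38} + 716} = \frac{1}{\frac{26359}{38}} = \frac{38}{26359}$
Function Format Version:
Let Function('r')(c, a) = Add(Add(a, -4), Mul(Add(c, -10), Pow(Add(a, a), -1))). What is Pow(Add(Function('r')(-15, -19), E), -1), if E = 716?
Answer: Rational(38, 26359) ≈ 0.0014416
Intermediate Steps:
Function('r')(c, a) = Add(-4, a, Mul(Rational(1, 2), Pow(a, -1), Add(-10, c))) (Function('r')(c, a) = Add(Add(-4, a), Mul(Add(-10, c), Pow(Mul(2, a), -1))) = Add(Add(-4, a), Mul(Add(-10, c), Mul(Rational(1, 2), Pow(a, -1)))) = Add(Add(-4, a), Mul(Rational(1, 2), Pow(a, -1), Add(-10, c))) = Add(-4, a, Mul(Rational(1, 2), Pow(a, -1), Add(-10, c))))
Pow(Add(Function('r')(-15, -19), E), -1) = Pow(Add(Mul(Pow(-19, -1), Add(-5, Mul(Rational(1, 2), -15), Mul(-19, Add(-4, -19)))), 716), -1) = Pow(Add(Mul(Rational(-1, 19), Add(-5, Rational(-15, 2), Mul(-19, -23))), 716), -1) = Pow(Add(Mul(Rational(-1, 19), Add(-5, Rational(-15, 2), 437)), 716), -1) = Pow(Add(Mul(Rational(-1, 19), Rational(849, 2)), 716), -1) = Pow(Add(Rational(-849, 38), 716), -1) = Pow(Rational(26359, 38), -1) = Rational(38, 26359)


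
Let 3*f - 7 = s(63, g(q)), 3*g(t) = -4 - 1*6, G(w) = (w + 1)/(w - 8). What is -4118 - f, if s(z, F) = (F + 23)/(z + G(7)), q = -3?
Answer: -2039624/495 ≈ -4120.5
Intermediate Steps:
G(w) = (1 + w)/(-8 + w)
g(t) = -10/3 (g(t) = (-4 - 1*6)/3 = (-4 - 6)/3 = (1/3)*(-10) = -10/3)
s(z, F) = (23 + F)/(-8 + z) (s(z, F) = (F + 23)/(z + (1 + 7)/(-8 + 7)) = (23 + F)/(z + 8/(-1)) = (23 + F)/(z - 1*8) = (23 + F)/(z - 8) = (23 + F)/(-8 + z))
f = 1214/495 (f = 7/3 + ((23 - 10/3)/(-8 + 63))/3 = 7/3 + ((59/3)/55)/3 = 7/3 + ((1/55)*(59/3))/3 = 7/3 + (1/3)*(59/165) = 7/3 + 59/495 = 1214/495 ≈ 2.4525)
-4118 - f = -4118 - 1*1214/495 = -4118 - 1214/495 = -2039624/495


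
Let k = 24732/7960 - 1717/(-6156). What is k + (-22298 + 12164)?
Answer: -62052239791/6125220 ≈ -10131.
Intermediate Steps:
k = 20739689/6125220 (k = 24732*(1/7960) - 1717*(-1/6156) = 6183/1990 + 1717/6156 = 20739689/6125220 ≈ 3.3859)
k + (-22298 + 12164) = 20739689/6125220 + (-22298 + 12164) = 20739689/6125220 - 10134 = -62052239791/6125220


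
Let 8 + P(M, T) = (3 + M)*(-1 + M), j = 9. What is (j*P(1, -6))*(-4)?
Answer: 288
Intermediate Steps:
P(M, T) = -8 + (-1 + M)*(3 + M) (P(M, T) = -8 + (3 + M)*(-1 + M) = -8 + (-1 + M)*(3 + M))
(j*P(1, -6))*(-4) = (9*(-11 + 1² + 2*1))*(-4) = (9*(-11 + 1 + 2))*(-4) = (9*(-8))*(-4) = -72*(-4) = 288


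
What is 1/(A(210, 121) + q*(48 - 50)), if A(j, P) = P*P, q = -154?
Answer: 1/14949 ≈ 6.6894e-5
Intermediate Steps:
A(j, P) = P²
1/(A(210, 121) + q*(48 - 50)) = 1/(121² - 154*(48 - 50)) = 1/(14641 - 154*(-2)) = 1/(14641 + 308) = 1/14949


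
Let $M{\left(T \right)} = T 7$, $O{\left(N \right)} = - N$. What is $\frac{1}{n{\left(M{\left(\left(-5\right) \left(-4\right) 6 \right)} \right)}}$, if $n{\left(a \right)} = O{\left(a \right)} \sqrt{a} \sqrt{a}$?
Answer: $- \frac{1}{705600} \approx -1.4172 \cdot 10^{-6}$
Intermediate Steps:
$M{\left(T \right)} = 7 T$
$n{\left(a \right)} = - a^{2}$ ($n{\left(a \right)} = - a \sqrt{a} \sqrt{a} = - a^{\frac{3}{2}} \sqrt{a} = - a^{2}$)
$\frac{1}{n{\left(M{\left(\left(-5\right) \left(-4\right) 6 \right)} \right)}} = \frac{1}{\left(-1\right) \left(7 \left(-5\right) \left(-4\right) 6\right)^{2}} = \frac{1}{\left(-1\right) \left(7 \cdot 20 \cdot 6\right)^{2}} = \frac{1}{\left(-1\right) \left(7 \cdot 120\right)^{2}} = \frac{1}{\left(-1\right) 840^{2}} = \frac{1}{\left(-1\right) 705600} = \frac{1}{-705600} = - \frac{1}{705600}$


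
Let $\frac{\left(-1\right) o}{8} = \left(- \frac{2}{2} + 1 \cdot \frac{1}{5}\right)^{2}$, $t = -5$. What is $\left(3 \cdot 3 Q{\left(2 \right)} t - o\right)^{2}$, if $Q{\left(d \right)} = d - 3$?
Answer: $\frac{1570009}{625} \approx 2512.0$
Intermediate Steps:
$Q{\left(d \right)} = -3 + d$
$o = - \frac{128}{25}$ ($o = - 8 \left(- \frac{2}{2} + 1 \cdot \frac{1}{5}\right)^{2} = - 8 \left(\left(-2\right) \frac{1}{2} + 1 \cdot \frac{1}{5}\right)^{2} = - 8 \left(-1 + \frac{1}{5}\right)^{2} = - 8 \left(- \frac{4}{5}\right)^{2} = \left(-8\right) \frac{16}{25} = - \frac{128}{25} \approx -5.12$)
$\left(3 \cdot 3 Q{\left(2 \right)} t - o\right)^{2} = \left(3 \cdot 3 \left(-3 + 2\right) \left(-5\right) - - \frac{128}{25}\right)^{2} = \left(3 \cdot 3 \left(-1\right) \left(-5\right) + \frac{128}{25}\right)^{2} = \left(3 \left(-3\right) \left(-5\right) + \frac{128}{25}\right)^{2} = \left(\left(-9\right) \left(-5\right) + \frac{128}{25}\right)^{2} = \left(45 + \frac{128}{25}\right)^{2} = \left(\frac{1253}{25}\right)^{2} = \frac{1570009}{625}$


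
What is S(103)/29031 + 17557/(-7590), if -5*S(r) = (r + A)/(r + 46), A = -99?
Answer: -1687664419/729587738 ≈ -2.3132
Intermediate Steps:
S(r) = -(-99 + r)/(5*(46 + r)) (S(r) = -(r - 99)/(5*(r + 46)) = -(-99 + r)/(5*(46 + r)))
S(103)/29031 + 17557/(-7590) = ((99 - 1*103)/(5*(46 + 103)))/29031 + 17557/(-7590) = ((⅕)*(99 - 103)/149)*(1/29031) + 17557*(-1/7590) = ((⅕)*(1/149)*(-4))*(1/29031) - 17557/7590 = -4/745*1/29031 - 17557/7590 = -4/21628095 - 17557/7590 = -1687664419/729587738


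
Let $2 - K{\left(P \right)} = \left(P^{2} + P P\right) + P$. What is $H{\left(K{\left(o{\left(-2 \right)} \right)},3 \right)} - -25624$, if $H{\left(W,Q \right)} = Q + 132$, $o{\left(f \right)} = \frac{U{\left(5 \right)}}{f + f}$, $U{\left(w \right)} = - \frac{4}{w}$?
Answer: $25759$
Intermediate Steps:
$o{\left(f \right)} = - \frac{2}{5 f}$ ($o{\left(f \right)} = \frac{\left(-4\right) \frac{1}{5}}{f + f} = \frac{\left(-4\right) \frac{1}{5}}{2 f} = - \frac{4 \frac{1}{2 f}}{5} = - \frac{2}{5 f}$)
$K{\left(P \right)} = 2 - P - 2 P^{2}$ ($K{\left(P \right)} = 2 - \left(\left(P^{2} + P P\right) + P\right) = 2 - \left(\left(P^{2} + P^{2}\right) + P\right) = 2 - \left(2 P^{2} + P\right) = 2 - \left(P + 2 P^{2}\right) = 2 - P - 2 P^{2}$)
$H{\left(W,Q \right)} = 132 + Q$
$H{\left(K{\left(o{\left(-2 \right)} \right)},3 \right)} - -25624 = \left(132 + 3\right) - -25624 = 135 + 25624 = 25759$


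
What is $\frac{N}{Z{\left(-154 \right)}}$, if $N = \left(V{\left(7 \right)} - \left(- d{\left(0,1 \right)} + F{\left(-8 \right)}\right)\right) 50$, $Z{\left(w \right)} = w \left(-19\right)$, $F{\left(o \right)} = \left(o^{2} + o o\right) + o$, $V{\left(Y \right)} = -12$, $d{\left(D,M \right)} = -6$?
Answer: $- \frac{3450}{1463} \approx -2.3582$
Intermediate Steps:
$F{\left(o \right)} = o + 2 o^{2}$ ($F{\left(o \right)} = \left(o^{2} + o^{2}\right) + o = 2 o^{2} + o = o + 2 o^{2}$)
$Z{\left(w \right)} = - 19 w$
$N = -6900$ ($N = \left(-12 - \left(6 - 8 \left(1 + 2 \left(-8\right)\right)\right)\right) 50 = \left(-12 - \left(6 - 8 \left(1 - 16\right)\right)\right) 50 = \left(-12 - \left(6 - -120\right)\right) 50 = \left(-12 - 126\right) 50 = \left(-138\right) 50 = -6900$)
$\frac{N}{Z{\left(-154 \right)}} = - \frac{6900}{\left(-19\right) \left(-154\right)} = - \frac{6900}{2926} = \left(-6900\right) \frac{1}{2926} = - \frac{3450}{1463}$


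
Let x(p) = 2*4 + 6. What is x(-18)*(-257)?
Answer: -3598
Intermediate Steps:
x(p) = 14 (x(p) = 8 + 6 = 14)
x(-18)*(-257) = 14*(-257) = -3598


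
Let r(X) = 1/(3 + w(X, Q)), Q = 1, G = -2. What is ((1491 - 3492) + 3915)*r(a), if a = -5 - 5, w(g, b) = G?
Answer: 1914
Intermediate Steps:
w(g, b) = -2
a = -10
r(X) = 1 (r(X) = 1/(3 - 2) = 1/1 = 1)
((1491 - 3492) + 3915)*r(a) = ((1491 - 3492) + 3915)*1 = (-2001 + 3915)*1 = 1914*1 = 1914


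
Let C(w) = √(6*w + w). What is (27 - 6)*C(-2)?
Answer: 21*I*√14 ≈ 78.575*I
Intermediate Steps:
C(w) = √7*√w (C(w) = √(7*w) = √7*√w)
(27 - 6)*C(-2) = (27 - 6)*(√7*√(-2)) = 21*(√7*(I*√2)) = 21*(I*√14) = 21*I*√14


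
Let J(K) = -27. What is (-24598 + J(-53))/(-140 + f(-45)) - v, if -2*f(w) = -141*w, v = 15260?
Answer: -808386/53 ≈ -15253.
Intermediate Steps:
f(w) = 141*w/2 (f(w) = -(-141)*w/2 = 141*w/2)
(-24598 + J(-53))/(-140 + f(-45)) - v = (-24598 - 27)/(-140 + (141/2)*(-45)) - 1*15260 = -24625/(-140 - 6345/2) - 15260 = -24625/(-6625/2) - 15260 = -24625*(-2/6625) - 15260 = 394/53 - 15260 = -808386/53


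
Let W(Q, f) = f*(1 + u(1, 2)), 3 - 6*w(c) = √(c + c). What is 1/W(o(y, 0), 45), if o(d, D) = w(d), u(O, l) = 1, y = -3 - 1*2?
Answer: 1/90 ≈ 0.011111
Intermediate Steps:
y = -5 (y = -3 - 2 = -5)
w(c) = ½ - √2*√c/6 (w(c) = ½ - √(c + c)/6 = ½ - √2*√c/6)
o(d, D) = ½ - √2*√d/6
W(Q, f) = 2*f (W(Q, f) = f*(1 + 1) = f*2 = 2*f)
1/W(o(y, 0), 45) = 1/(2*45) = 1/90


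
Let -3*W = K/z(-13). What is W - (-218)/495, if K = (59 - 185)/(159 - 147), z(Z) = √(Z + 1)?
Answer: 218/495 - 7*I*√3/12 ≈ 0.4404 - 1.0104*I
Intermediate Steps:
z(Z) = √(1 + Z)
K = -21/2 (K = -126/12 = -126*1/12 = -21/2 ≈ -10.500)
W = -7*I*√3/12 (W = -(-7)/(2*(√(1 - 13))) = -(-7)/(2*(√(-12))) = -(-7)/(2*(2*I*√3)) = -(-7)*(-I*√3/6)/2 = -7*I*√3/12 ≈ -1.0104*I)
W - (-218)/495 = -7*I*√3/12 - (-218)/495 = -7*I*√3/12 - 1*(-218/495) = -7*I*√3/12 + 218/495 = 218/495 - 7*I*√3/12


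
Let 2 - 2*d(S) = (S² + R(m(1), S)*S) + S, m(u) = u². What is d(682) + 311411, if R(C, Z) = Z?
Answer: -154053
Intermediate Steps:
d(S) = 1 - S² - S/2 (d(S) = 1 - ((S² + S*S) + S)/2 = 1 - ((S² + S²) + S)/2 = 1 - (2*S² + S)/2 = 1 - (S + 2*S²)/2 = 1 + (-S² - S/2) = 1 - S² - S/2)
d(682) + 311411 = (1 - 1*682² - ½*682) + 311411 = (1 - 1*465124 - 341) + 311411 = (1 - 465124 - 341) + 311411 = -465464 + 311411 = -154053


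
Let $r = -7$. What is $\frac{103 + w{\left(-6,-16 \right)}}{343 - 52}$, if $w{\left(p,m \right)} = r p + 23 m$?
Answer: $- \frac{223}{291} \approx -0.76632$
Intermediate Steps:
$w{\left(p,m \right)} = - 7 p + 23 m$
$\frac{103 + w{\left(-6,-16 \right)}}{343 - 52} = \frac{103 + \left(\left(-7\right) \left(-6\right) + 23 \left(-16\right)\right)}{343 - 52} = \frac{103 + \left(42 - 368\right)}{291} = \left(103 - 326\right) \frac{1}{291} = \left(-223\right) \frac{1}{291} = - \frac{223}{291}$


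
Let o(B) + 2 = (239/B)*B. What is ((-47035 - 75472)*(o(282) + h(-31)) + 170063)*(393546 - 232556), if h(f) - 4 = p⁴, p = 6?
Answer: -30285953324040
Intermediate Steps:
o(B) = 237 (o(B) = -2 + (239/B)*B = -2 + 239 = 237)
h(f) = 1300 (h(f) = 4 + 6⁴ = 4 + 1296 = 1300)
((-47035 - 75472)*(o(282) + h(-31)) + 170063)*(393546 - 232556) = ((-47035 - 75472)*(237 + 1300) + 170063)*(393546 - 232556) = (-122507*1537 + 170063)*160990 = (-188293259 + 170063)*160990 = -188123196*160990 = -30285953324040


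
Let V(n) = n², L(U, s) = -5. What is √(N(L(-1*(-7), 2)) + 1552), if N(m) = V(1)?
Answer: √1553 ≈ 39.408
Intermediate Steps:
N(m) = 1 (N(m) = 1² = 1)
√(N(L(-1*(-7), 2)) + 1552) = √(1 + 1552) = √1553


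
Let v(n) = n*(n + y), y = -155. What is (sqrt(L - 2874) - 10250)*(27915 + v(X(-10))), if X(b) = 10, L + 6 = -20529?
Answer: -271266250 + 4049145*I ≈ -2.7127e+8 + 4.0491e+6*I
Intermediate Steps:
L = -20535 (L = -6 - 20529 = -20535)
v(n) = n*(-155 + n) (v(n) = n*(n - 155) = n*(-155 + n))
(sqrt(L - 2874) - 10250)*(27915 + v(X(-10))) = (sqrt(-20535 - 2874) - 10250)*(27915 + 10*(-155 + 10)) = (sqrt(-23409) - 10250)*(27915 + 10*(-145)) = (153*I - 10250)*(27915 - 1450) = (-10250 + 153*I)*26465 = -271266250 + 4049145*I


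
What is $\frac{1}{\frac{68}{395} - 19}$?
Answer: $- \frac{395}{7437} \approx -0.053113$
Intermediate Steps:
$\frac{1}{\frac{68}{395} - 19} = \frac{1}{- \frac{7437}{395}} = - \frac{395}{7437}$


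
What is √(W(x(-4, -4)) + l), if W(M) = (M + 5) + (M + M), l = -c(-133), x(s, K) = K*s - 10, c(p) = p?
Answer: 2*√39 ≈ 12.490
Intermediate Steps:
x(s, K) = -10 + K*s
l = 133 (l = -1*(-133) = 133)
W(M) = 5 + 3*M (W(M) = (5 + M) + 2*M = 5 + 3*M)
√(W(x(-4, -4)) + l) = √((5 + 3*(-10 - 4*(-4))) + 133) = √((5 + 3*(-10 + 16)) + 133) = √((5 + 3*6) + 133) = √((5 + 18) + 133) = √(23 + 133) = √156 = 2*√39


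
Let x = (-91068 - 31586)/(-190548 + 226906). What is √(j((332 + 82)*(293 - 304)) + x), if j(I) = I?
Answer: I*√627281447/371 ≈ 67.508*I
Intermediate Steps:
x = -8761/2597 (x = -122654/36358 = -122654*1/36358 = -8761/2597 ≈ -3.3735)
√(j((332 + 82)*(293 - 304)) + x) = √((332 + 82)*(293 - 304) - 8761/2597) = √(414*(-11) - 8761/2597) = √(-4554 - 8761/2597) = √(-11835499/2597) = I*√627281447/371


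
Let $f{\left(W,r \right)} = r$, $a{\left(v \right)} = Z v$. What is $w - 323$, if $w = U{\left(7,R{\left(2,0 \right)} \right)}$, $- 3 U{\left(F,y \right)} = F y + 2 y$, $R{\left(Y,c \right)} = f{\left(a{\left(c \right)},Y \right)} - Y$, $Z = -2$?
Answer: $-323$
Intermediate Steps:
$a{\left(v \right)} = - 2 v$
$R{\left(Y,c \right)} = 0$ ($R{\left(Y,c \right)} = Y - Y = 0$)
$U{\left(F,y \right)} = - \frac{2 y}{3} - \frac{F y}{3}$ ($U{\left(F,y \right)} = - \frac{F y + 2 y}{3} = - \frac{2 y + F y}{3} = - \frac{2 y}{3} - \frac{F y}{3}$)
$w = 0$ ($w = \left(- \frac{1}{3}\right) 0 \left(2 + 7\right) = \left(- \frac{1}{3}\right) 0 \cdot 9 = 0$)
$w - 323 = 0 - 323 = -323$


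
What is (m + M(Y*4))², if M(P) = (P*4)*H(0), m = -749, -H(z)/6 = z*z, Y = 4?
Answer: 561001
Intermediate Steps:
H(z) = -6*z² (H(z) = -6*z*z = -6*z²)
M(P) = 0 (M(P) = (P*4)*(-6*0²) = (4*P)*(-6*0) = (4*P)*0 = 0)
(m + M(Y*4))² = (-749 + 0)² = (-749)² = 561001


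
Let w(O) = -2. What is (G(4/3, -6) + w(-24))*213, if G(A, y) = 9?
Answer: 1491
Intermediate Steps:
(G(4/3, -6) + w(-24))*213 = (9 - 2)*213 = 7*213 = 1491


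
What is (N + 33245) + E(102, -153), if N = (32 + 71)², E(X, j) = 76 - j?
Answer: 44083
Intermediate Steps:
N = 10609 (N = 103² = 10609)
(N + 33245) + E(102, -153) = (10609 + 33245) + (76 - 1*(-153)) = 43854 + (76 + 153) = 43854 + 229 = 44083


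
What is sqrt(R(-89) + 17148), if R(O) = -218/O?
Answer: sqrt(135848710)/89 ≈ 130.96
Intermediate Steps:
sqrt(R(-89) + 17148) = sqrt(-218/(-89) + 17148) = sqrt(-218*(-1/89) + 17148) = sqrt(218/89 + 17148) = sqrt(1526390/89) = sqrt(135848710)/89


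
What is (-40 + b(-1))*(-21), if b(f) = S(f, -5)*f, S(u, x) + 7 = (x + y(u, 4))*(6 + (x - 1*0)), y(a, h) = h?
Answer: 672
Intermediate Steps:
S(u, x) = -7 + (4 + x)*(6 + x) (S(u, x) = -7 + (x + 4)*(6 + (x - 1*0)) = -7 + (4 + x)*(6 + (x + 0)) = -7 + (4 + x)*(6 + x))
b(f) = -8*f (b(f) = (17 + (-5)**2 + 10*(-5))*f = (17 + 25 - 50)*f = -8*f)
(-40 + b(-1))*(-21) = (-40 - 8*(-1))*(-21) = (-40 + 8)*(-21) = -32*(-21) = 672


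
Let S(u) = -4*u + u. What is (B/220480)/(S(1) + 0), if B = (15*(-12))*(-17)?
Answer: -51/11024 ≈ -0.0046263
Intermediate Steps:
S(u) = -3*u
B = 3060 (B = -180*(-17) = 3060)
(B/220480)/(S(1) + 0) = (3060/220480)/(-3*1 + 0) = (3060*(1/220480))/(-3 + 0) = (153/11024)/(-3) = -⅓*153/11024 = -51/11024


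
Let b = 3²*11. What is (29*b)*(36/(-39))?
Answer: -34452/13 ≈ -2650.2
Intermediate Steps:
b = 99 (b = 9*11 = 99)
(29*b)*(36/(-39)) = (29*99)*(36/(-39)) = 2871*(36*(-1/39)) = 2871*(-12/13) = -34452/13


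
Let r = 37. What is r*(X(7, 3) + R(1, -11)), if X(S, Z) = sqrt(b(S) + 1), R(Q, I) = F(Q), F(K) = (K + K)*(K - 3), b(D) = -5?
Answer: -148 + 74*I ≈ -148.0 + 74.0*I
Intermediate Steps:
F(K) = 2*K*(-3 + K) (F(K) = (2*K)*(-3 + K) = 2*K*(-3 + K))
R(Q, I) = 2*Q*(-3 + Q)
X(S, Z) = 2*I (X(S, Z) = sqrt(-5 + 1) = sqrt(-4) = 2*I)
r*(X(7, 3) + R(1, -11)) = 37*(2*I + 2*1*(-3 + 1)) = 37*(2*I + 2*1*(-2)) = 37*(2*I - 4) = 37*(-4 + 2*I) = -148 + 74*I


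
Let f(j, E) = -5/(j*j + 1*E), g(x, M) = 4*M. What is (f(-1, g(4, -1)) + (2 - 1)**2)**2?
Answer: 64/9 ≈ 7.1111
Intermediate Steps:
f(j, E) = -5/(E + j**2) (f(j, E) = -5/(j**2 + E) = -5/(E + j**2))
(f(-1, g(4, -1)) + (2 - 1)**2)**2 = (-5/(4*(-1) + (-1)**2) + (2 - 1)**2)**2 = (-5/(-4 + 1) + 1**2)**2 = (-5/(-3) + 1)**2 = (-5*(-1/3) + 1)**2 = (5/3 + 1)**2 = (8/3)**2 = 64/9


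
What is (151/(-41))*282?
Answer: -42582/41 ≈ -1038.6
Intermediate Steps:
(151/(-41))*282 = (151*(-1/41))*282 = -151/41*282 = -42582/41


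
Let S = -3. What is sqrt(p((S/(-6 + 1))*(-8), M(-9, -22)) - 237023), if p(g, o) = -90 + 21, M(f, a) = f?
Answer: 2*I*sqrt(59273) ≈ 486.92*I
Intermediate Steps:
p(g, o) = -69
sqrt(p((S/(-6 + 1))*(-8), M(-9, -22)) - 237023) = sqrt(-69 - 237023) = sqrt(-237092) = 2*I*sqrt(59273)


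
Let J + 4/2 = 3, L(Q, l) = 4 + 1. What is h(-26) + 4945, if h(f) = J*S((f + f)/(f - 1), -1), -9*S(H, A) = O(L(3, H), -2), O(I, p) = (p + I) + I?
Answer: 44497/9 ≈ 4944.1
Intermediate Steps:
L(Q, l) = 5
J = 1 (J = -2 + 3 = 1)
O(I, p) = p + 2*I (O(I, p) = (I + p) + I = p + 2*I)
S(H, A) = -8/9 (S(H, A) = -(-2 + 2*5)/9 = -(-2 + 10)/9 = -⅑*8 = -8/9)
h(f) = -8/9 (h(f) = 1*(-8/9) = -8/9)
h(-26) + 4945 = -8/9 + 4945 = 44497/9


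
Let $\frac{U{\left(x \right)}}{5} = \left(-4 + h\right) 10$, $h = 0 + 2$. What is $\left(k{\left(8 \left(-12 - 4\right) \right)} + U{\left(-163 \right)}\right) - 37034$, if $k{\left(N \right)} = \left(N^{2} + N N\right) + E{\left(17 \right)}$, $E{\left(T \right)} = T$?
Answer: $-4349$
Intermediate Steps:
$h = 2$
$k{\left(N \right)} = 17 + 2 N^{2}$ ($k{\left(N \right)} = \left(N^{2} + N N\right) + 17 = \left(N^{2} + N^{2}\right) + 17 = 2 N^{2} + 17 = 17 + 2 N^{2}$)
$U{\left(x \right)} = -100$ ($U{\left(x \right)} = 5 \left(-4 + 2\right) 10 = 5 \left(\left(-2\right) 10\right) = 5 \left(-20\right) = -100$)
$\left(k{\left(8 \left(-12 - 4\right) \right)} + U{\left(-163 \right)}\right) - 37034 = \left(\left(17 + 2 \left(8 \left(-12 - 4\right)\right)^{2}\right) - 100\right) - 37034 = \left(\left(17 + 2 \left(8 \left(-16\right)\right)^{2}\right) - 100\right) - 37034 = \left(\left(17 + 2 \left(-128\right)^{2}\right) - 100\right) - 37034 = \left(\left(17 + 2 \cdot 16384\right) - 100\right) - 37034 = \left(\left(17 + 32768\right) - 100\right) - 37034 = \left(32785 - 100\right) - 37034 = 32685 - 37034 = -4349$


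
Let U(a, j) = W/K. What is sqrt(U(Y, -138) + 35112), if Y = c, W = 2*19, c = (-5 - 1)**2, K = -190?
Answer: sqrt(877795)/5 ≈ 187.38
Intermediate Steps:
c = 36 (c = (-6)**2 = 36)
W = 38
Y = 36
U(a, j) = -1/5 (U(a, j) = 38/(-190) = 38*(-1/190) = -1/5)
sqrt(U(Y, -138) + 35112) = sqrt(-1/5 + 35112) = sqrt(175559/5) = sqrt(877795)/5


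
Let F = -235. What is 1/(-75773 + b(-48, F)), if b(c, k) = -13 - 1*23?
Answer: -1/75809 ≈ -1.3191e-5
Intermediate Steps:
b(c, k) = -36 (b(c, k) = -13 - 23 = -36)
1/(-75773 + b(-48, F)) = 1/(-75773 - 36) = 1/(-75809) = -1/75809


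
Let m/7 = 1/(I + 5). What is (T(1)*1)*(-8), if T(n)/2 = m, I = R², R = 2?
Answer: -112/9 ≈ -12.444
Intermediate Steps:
I = 4 (I = 2² = 4)
m = 7/9 (m = 7/(4 + 5) = 7/9 ≈ 0.77778)
T(n) = 14/9 (T(n) = 2*(7/9) = 14/9)
(T(1)*1)*(-8) = ((14/9)*1)*(-8) = (14/9)*(-8) = -112/9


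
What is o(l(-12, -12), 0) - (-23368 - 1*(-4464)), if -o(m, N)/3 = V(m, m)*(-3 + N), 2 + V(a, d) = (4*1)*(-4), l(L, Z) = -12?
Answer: 18742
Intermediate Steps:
V(a, d) = -18 (V(a, d) = -2 + (4*1)*(-4) = -2 + 4*(-4) = -2 - 16 = -18)
o(m, N) = -162 + 54*N (o(m, N) = -(-54)*(-3 + N) = -3*(54 - 18*N) = -162 + 54*N)
o(l(-12, -12), 0) - (-23368 - 1*(-4464)) = (-162 + 54*0) - (-23368 - 1*(-4464)) = (-162 + 0) - (-23368 + 4464) = -162 - 1*(-18904) = -162 + 18904 = 18742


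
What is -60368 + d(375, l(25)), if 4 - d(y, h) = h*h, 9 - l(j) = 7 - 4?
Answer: -60400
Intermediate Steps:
l(j) = 6 (l(j) = 9 - (7 - 4) = 9 - 1*3 = 9 - 3 = 6)
d(y, h) = 4 - h² (d(y, h) = 4 - h*h = 4 - h²)
-60368 + d(375, l(25)) = -60368 + (4 - 1*6²) = -60368 + (4 - 1*36) = -60368 + (4 - 36) = -60368 - 32 = -60400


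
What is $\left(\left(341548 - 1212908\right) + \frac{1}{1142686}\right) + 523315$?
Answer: $- \frac{397706148869}{1142686} \approx -3.4805 \cdot 10^{5}$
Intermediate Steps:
$\left(\left(341548 - 1212908\right) + \frac{1}{1142686}\right) + 523315 = \left(-871360 + \frac{1}{1142686}\right) + 523315 = - \frac{995690872959}{1142686} + 523315 = - \frac{397706148869}{1142686}$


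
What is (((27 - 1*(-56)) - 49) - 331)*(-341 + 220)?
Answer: 35937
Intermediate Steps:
(((27 - 1*(-56)) - 49) - 331)*(-341 + 220) = (((27 + 56) - 49) - 331)*(-121) = ((83 - 49) - 331)*(-121) = (34 - 331)*(-121) = -297*(-121) = 35937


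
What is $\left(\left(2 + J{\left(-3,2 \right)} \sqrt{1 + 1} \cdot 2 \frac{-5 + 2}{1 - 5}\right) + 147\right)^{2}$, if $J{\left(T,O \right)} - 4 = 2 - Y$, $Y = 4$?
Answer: $22219 + 894 \sqrt{2} \approx 23483.0$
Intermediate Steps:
$J{\left(T,O \right)} = 2$ ($J{\left(T,O \right)} = 4 + \left(2 - 4\right) = 4 - 2 = 2$)
$\left(\left(2 + J{\left(-3,2 \right)} \sqrt{1 + 1} \cdot 2 \frac{-5 + 2}{1 - 5}\right) + 147\right)^{2} = \left(\left(2 + 2 \sqrt{1 + 1} \cdot 2 \frac{-5 + 2}{1 - 5}\right) + 147\right)^{2} = \left(\left(2 + 2 \sqrt{2} \cdot 2 \left(- \frac{3}{-4}\right)\right) + 147\right)^{2} = \left(\left(2 + 4 \sqrt{2} \left(\left(-3\right) \left(- \frac{1}{4}\right)\right)\right) + 147\right)^{2} = \left(\left(2 + 4 \sqrt{2} \cdot \frac{3}{4}\right) + 147\right)^{2} = \left(\left(2 + 3 \sqrt{2}\right) + 147\right)^{2} = \left(149 + 3 \sqrt{2}\right)^{2}$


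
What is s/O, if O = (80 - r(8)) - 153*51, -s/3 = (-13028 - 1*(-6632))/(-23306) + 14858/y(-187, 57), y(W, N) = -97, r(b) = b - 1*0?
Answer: -172830068/2912888757 ≈ -0.059333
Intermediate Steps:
r(b) = b (r(b) = b + 0 = b)
s = 518490204/1130341 (s = -3*((-13028 - 1*(-6632))/(-23306) + 14858/(-97)) = -3*((-13028 + 6632)*(-1/23306) + 14858*(-1/97)) = -3*(-6396*(-1/23306) - 14858/97) = -3*(3198/11653 - 14858/97) = -3*(-172830068/1130341) = 518490204/1130341 ≈ 458.70)
O = -7731 (O = (80 - 1*8) - 153*51 = (80 - 8) - 7803 = 72 - 7803 = -7731)
s/O = (518490204/1130341)/(-7731) = (518490204/1130341)*(-1/7731) = -172830068/2912888757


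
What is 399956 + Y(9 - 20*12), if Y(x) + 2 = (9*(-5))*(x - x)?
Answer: 399954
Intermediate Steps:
Y(x) = -2 (Y(x) = -2 + (9*(-5))*(x - x) = -2 - 45*0 = -2 + 0 = -2)
399956 + Y(9 - 20*12) = 399956 - 2 = 399954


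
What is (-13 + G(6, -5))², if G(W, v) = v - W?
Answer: 576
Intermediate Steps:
(-13 + G(6, -5))² = (-13 + (-5 - 1*6))² = (-13 + (-5 - 6))² = (-13 - 11)² = (-24)² = 576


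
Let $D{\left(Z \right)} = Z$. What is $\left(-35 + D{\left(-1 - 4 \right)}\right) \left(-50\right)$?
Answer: $2000$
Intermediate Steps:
$\left(-35 + D{\left(-1 - 4 \right)}\right) \left(-50\right) = \left(-35 - 5\right) \left(-50\right) = \left(-40\right) \left(-50\right) = 2000$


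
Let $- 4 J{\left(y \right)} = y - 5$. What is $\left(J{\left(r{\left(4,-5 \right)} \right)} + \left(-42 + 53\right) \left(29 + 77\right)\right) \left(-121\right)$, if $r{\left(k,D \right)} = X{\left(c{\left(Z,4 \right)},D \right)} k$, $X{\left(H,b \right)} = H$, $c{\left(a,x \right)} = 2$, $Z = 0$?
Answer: $- \frac{563981}{4} \approx -1.41 \cdot 10^{5}$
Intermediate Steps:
$r{\left(k,D \right)} = 2 k$
$J{\left(y \right)} = \frac{5}{4} - \frac{y}{4}$ ($J{\left(y \right)} = - \frac{y - 5}{4} = - \frac{-5 + y}{4} = \frac{5}{4} - \frac{y}{4}$)
$\left(J{\left(r{\left(4,-5 \right)} \right)} + \left(-42 + 53\right) \left(29 + 77\right)\right) \left(-121\right) = \left(\left(\frac{5}{4} - \frac{2 \cdot 4}{4}\right) + \left(-42 + 53\right) \left(29 + 77\right)\right) \left(-121\right) = \left(\left(\frac{5}{4} - 2\right) + 11 \cdot 106\right) \left(-121\right) = \left(\left(\frac{5}{4} - 2\right) + 1166\right) \left(-121\right) = \left(- \frac{3}{4} + 1166\right) \left(-121\right) = \frac{4661}{4} \left(-121\right) = - \frac{563981}{4}$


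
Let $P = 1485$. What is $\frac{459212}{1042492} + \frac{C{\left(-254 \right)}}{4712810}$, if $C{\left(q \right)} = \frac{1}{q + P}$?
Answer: $\frac{666026058495953}{1511996283855530} \approx 0.44049$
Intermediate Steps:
$C{\left(q \right)} = \frac{1}{1485 + q}$ ($C{\left(q \right)} = \frac{1}{q + 1485} = \frac{1}{1485 + q}$)
$\frac{459212}{1042492} + \frac{C{\left(-254 \right)}}{4712810} = \frac{459212}{1042492} + \frac{1}{\left(1485 - 254\right) 4712810} = 459212 \cdot \frac{1}{1042492} + \frac{1}{1231} \cdot \frac{1}{4712810} = \frac{114803}{260623} + \frac{1}{1231} \cdot \frac{1}{4712810} = \frac{114803}{260623} + \frac{1}{5801469110} = \frac{666026058495953}{1511996283855530}$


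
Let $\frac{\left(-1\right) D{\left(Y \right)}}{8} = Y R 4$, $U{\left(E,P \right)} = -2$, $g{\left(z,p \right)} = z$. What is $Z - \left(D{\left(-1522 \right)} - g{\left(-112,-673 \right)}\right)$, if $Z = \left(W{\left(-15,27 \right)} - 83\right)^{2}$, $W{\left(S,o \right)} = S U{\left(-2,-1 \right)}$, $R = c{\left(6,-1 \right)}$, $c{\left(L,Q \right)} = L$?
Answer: $-289527$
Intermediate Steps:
$R = 6$
$D{\left(Y \right)} = - 192 Y$ ($D{\left(Y \right)} = - 8 Y 6 \cdot 4 = - 8 \cdot 6 Y 4 = - 8 \cdot 24 Y = - 192 Y$)
$W{\left(S,o \right)} = - 2 S$ ($W{\left(S,o \right)} = S \left(-2\right) = - 2 S$)
$Z = 2809$ ($Z = \left(\left(-2\right) \left(-15\right) - 83\right)^{2} = \left(30 - 83\right)^{2} = \left(-53\right)^{2} = 2809$)
$Z - \left(D{\left(-1522 \right)} - g{\left(-112,-673 \right)}\right) = 2809 - \left(\left(-192\right) \left(-1522\right) - -112\right) = 2809 - \left(292224 + 112\right) = 2809 - 292336 = -289527$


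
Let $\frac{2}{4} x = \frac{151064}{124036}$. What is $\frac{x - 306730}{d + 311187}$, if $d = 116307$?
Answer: $- \frac{1585219173}{2209360241} \approx -0.7175$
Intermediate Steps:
$x = \frac{75532}{31009}$ ($x = 2 \cdot \frac{151064}{124036} = 2 \cdot 151064 \cdot \frac{1}{124036} = 2 \cdot \frac{37766}{31009} = \frac{75532}{31009} \approx 2.4358$)
$\frac{x - 306730}{d + 311187} = \frac{\frac{75532}{31009} - 306730}{116307 + 311187} = - \frac{9511315038}{31009 \cdot 427494} = \left(- \frac{9511315038}{31009}\right) \frac{1}{427494} = - \frac{1585219173}{2209360241}$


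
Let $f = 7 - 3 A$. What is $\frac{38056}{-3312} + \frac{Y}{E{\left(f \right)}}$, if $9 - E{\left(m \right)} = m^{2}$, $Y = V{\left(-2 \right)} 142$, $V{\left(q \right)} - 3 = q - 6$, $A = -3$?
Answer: $- \frac{881039}{102258} \approx -8.6158$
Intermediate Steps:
$V{\left(q \right)} = -3 + q$ ($V{\left(q \right)} = 3 + \left(q - 6\right) = 3 + \left(-6 + q\right) = -3 + q$)
$f = 16$ ($f = 7 - -9 = 7 + 9 = 16$)
$Y = -710$ ($Y = \left(-3 - 2\right) 142 = \left(-5\right) 142 = -710$)
$E{\left(m \right)} = 9 - m^{2}$
$\frac{38056}{-3312} + \frac{Y}{E{\left(f \right)}} = \frac{38056}{-3312} - \frac{710}{9 - 16^{2}} = 38056 \left(- \frac{1}{3312}\right) - \frac{710}{9 - 256} = - \frac{4757}{414} - \frac{710}{9 - 256} = - \frac{4757}{414} - \frac{710}{-247} = - \frac{4757}{414} - - \frac{710}{247} = - \frac{4757}{414} + \frac{710}{247} = - \frac{881039}{102258}$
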